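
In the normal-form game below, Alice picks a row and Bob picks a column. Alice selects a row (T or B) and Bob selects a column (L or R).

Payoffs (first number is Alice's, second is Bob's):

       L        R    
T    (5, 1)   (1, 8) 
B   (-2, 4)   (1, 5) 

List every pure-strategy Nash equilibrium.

(T, L): Bob prefers R (8 > 1) — not an equilibrium.
(T, R): Alice gets 1 ≥ 1 from B, and Bob gets 8 ≥ 1 from L — Nash equilibrium.
(B, L): Alice prefers T (5 > -2); Bob prefers R (5 > 4) — not an equilibrium.
(B, R): Alice gets 1 ≥ 1 from T, and Bob gets 5 ≥ 4 from L — Nash equilibrium.

(T, R) and (B, R)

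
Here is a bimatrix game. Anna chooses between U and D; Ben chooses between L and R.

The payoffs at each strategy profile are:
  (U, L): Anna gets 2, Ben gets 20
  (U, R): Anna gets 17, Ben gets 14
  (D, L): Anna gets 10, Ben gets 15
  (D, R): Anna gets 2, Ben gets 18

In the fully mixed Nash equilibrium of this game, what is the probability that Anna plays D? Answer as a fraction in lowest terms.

2/3

Let r be the probability that Anna plays U. In a completely mixed equilibrium, Ben must be indifferent between L and R.
Ben's expected payoff from L is 20r + 15(1−r); from R it is 14r + 18(1−r).
Setting these equal: 5r + 15 = −4r + 18, so r = 1/3.
Therefore Anna plays D with probability 1 − 1/3 = 2/3.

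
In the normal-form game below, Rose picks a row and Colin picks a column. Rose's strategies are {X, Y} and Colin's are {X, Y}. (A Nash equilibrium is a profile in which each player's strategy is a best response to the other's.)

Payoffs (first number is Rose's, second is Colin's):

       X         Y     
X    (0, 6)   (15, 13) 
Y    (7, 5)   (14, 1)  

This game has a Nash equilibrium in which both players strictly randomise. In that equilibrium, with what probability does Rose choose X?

4/11

Let x be the probability that Rose plays X. In a completely mixed equilibrium, Colin must be indifferent between X and Y.
Colin's expected payoff from X is 6x + 5(1−x); from Y it is 13x + (1−x).
Setting these equal: x + 5 = 12x + 1, so x = 4/11.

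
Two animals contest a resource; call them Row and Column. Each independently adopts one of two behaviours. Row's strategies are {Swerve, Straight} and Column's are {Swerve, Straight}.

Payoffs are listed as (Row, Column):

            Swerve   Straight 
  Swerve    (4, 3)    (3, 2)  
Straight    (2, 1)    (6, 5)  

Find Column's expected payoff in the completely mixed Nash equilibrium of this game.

13/5

First find p, the probability Row plays Swerve, from Column's indifference between Swerve and Straight: 3p + (1−p) = 2p + 5(1−p), giving p = 4/5.
Since Column is indifferent in equilibrium, Column's expected payoff equals the payoff from either column against (4/5, 1/5). Using Swerve: 3(4/5) + (1/5) = 13/5.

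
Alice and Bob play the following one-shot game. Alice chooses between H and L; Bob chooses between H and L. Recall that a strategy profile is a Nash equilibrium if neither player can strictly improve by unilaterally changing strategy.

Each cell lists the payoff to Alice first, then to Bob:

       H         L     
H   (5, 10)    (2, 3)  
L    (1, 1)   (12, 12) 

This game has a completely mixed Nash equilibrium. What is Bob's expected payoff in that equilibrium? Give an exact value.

First find x, the probability Alice plays H, from Bob's indifference between H and L: 10x + (1−x) = 3x + 12(1−x), giving x = 11/18.
Since Bob is indifferent in equilibrium, Bob's expected payoff equals the payoff from either column against (11/18, 7/18). Using H: 10(11/18) + (7/18) = 13/2.

13/2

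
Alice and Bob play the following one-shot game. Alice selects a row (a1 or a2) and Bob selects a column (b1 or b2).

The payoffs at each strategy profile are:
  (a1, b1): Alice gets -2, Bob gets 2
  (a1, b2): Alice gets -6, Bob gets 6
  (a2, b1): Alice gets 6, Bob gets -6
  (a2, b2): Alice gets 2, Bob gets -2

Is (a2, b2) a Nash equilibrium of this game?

Yes

At (a2, b2), Alice earns 2; switching to a1 would give -6, so Alice has no profitable deviation.
Bob earns -2; switching to b1 would give -6, so Bob has no profitable deviation.
Neither player can gain by a unilateral deviation, so this profile is a Nash equilibrium.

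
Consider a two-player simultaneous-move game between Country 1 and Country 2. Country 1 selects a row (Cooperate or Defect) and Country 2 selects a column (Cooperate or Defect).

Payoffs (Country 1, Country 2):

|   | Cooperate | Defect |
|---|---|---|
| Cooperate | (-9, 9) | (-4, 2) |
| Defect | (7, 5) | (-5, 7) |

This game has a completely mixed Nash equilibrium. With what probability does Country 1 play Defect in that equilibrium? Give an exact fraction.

Let p be the probability that Country 1 plays Cooperate. In a completely mixed equilibrium, Country 2 must be indifferent between Cooperate and Defect.
Country 2's expected payoff from Cooperate is 9p + 5(1−p); from Defect it is 2p + 7(1−p).
Setting these equal: 4p + 5 = −5p + 7, so p = 2/9.
Therefore Country 1 plays Defect with probability 1 − 2/9 = 7/9.

7/9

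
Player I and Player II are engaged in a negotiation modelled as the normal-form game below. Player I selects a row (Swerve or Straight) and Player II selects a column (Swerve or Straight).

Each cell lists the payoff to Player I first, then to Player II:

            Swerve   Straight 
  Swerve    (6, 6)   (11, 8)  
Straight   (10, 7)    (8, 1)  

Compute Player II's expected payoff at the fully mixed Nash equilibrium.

First find p, the probability Player I plays Swerve, from Player II's indifference between Swerve and Straight: 6p + 7(1−p) = 8p + (1−p), giving p = 3/4.
Since Player II is indifferent in equilibrium, Player II's expected payoff equals the payoff from either column against (3/4, 1/4). Using Swerve: 6(3/4) + 7(1/4) = 25/4.

25/4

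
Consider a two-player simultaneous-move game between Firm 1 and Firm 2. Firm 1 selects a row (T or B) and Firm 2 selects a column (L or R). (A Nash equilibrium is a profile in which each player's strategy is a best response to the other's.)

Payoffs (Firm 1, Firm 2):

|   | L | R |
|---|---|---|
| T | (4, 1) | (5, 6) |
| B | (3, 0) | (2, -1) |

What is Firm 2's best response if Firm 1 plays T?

R

Against T, Firm 2 earns 1 from L and 6 from R.
So R is the best response.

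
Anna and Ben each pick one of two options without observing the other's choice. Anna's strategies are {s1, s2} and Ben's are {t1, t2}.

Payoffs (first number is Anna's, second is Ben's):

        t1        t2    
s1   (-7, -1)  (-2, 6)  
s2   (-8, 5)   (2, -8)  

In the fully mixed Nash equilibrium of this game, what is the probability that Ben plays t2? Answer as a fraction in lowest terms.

Let c be the probability that Ben plays t1. In a completely mixed equilibrium, Anna must be indifferent between s1 and s2.
Anna's expected payoff from s1 is −7c − 2(1−c); from s2 it is −8c + 2(1−c).
Setting these equal: −5c − 2 = −10c + 2, so c = 4/5.
Therefore Ben plays t2 with probability 1 − 4/5 = 1/5.

1/5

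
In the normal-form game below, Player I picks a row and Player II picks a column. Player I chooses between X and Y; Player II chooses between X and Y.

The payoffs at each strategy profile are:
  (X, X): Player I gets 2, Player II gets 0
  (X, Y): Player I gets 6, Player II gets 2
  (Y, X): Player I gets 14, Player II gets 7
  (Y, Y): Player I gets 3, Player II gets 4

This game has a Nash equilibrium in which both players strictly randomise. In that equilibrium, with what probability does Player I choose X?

Let x be the probability that Player I plays X. In a completely mixed equilibrium, Player II must be indifferent between X and Y.
Player II's expected payoff from X is 7(1−x); from Y it is 2x + 4(1−x).
Setting these equal: −7x + 7 = −2x + 4, so x = 3/5.

3/5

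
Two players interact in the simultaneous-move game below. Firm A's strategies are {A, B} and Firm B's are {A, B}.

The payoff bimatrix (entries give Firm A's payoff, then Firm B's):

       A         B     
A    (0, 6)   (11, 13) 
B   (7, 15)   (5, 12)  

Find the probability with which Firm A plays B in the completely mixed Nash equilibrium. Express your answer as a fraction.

7/10

Let r be the probability that Firm A plays A. In a completely mixed equilibrium, Firm B must be indifferent between A and B.
Firm B's expected payoff from A is 6r + 15(1−r); from B it is 13r + 12(1−r).
Setting these equal: −9r + 15 = r + 12, so r = 3/10.
Therefore Firm A plays B with probability 1 − 3/10 = 7/10.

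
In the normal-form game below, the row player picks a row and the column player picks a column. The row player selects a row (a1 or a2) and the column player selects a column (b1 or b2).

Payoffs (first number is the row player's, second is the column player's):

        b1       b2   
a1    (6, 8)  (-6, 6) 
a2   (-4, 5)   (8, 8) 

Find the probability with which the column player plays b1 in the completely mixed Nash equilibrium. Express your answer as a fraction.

7/12

Let y be the probability that the column player plays b1. In a completely mixed equilibrium, the row player must be indifferent between a1 and a2.
The row player's expected payoff from a1 is 6y − 6(1−y); from a2 it is −4y + 8(1−y).
Setting these equal: 12y − 6 = −12y + 8, so y = 7/12.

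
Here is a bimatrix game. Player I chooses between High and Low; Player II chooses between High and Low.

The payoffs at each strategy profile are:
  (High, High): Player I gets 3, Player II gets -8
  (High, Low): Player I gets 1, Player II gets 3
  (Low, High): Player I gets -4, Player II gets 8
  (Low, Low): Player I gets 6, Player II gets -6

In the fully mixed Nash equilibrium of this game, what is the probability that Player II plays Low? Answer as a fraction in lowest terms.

Let q be the probability that Player II plays High. In a completely mixed equilibrium, Player I must be indifferent between High and Low.
Player I's expected payoff from High is 3q + (1−q); from Low it is −4q + 6(1−q).
Setting these equal: 2q + 1 = −10q + 6, so q = 5/12.
Therefore Player II plays Low with probability 1 − 5/12 = 7/12.

7/12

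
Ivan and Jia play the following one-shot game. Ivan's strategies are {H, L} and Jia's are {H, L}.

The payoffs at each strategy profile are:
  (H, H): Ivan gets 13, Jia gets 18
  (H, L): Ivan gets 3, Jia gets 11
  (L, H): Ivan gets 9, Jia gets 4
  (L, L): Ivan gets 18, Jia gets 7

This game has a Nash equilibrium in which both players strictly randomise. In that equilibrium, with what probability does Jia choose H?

Let y be the probability that Jia plays H. In a completely mixed equilibrium, Ivan must be indifferent between H and L.
Ivan's expected payoff from H is 13y + 3(1−y); from L it is 9y + 18(1−y).
Setting these equal: 10y + 3 = −9y + 18, so y = 15/19.

15/19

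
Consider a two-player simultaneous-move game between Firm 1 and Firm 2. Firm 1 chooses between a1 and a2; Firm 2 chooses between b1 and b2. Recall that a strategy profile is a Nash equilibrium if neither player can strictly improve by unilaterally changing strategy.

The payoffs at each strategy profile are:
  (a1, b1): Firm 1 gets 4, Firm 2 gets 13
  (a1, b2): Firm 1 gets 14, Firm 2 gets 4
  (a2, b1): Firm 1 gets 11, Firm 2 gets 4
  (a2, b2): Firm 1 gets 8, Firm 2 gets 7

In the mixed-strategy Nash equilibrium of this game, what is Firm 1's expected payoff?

122/13

First find y, the probability Firm 2 plays b1, from Firm 1's indifference between a1 and a2: 4y + 14(1−y) = 11y + 8(1−y), giving y = 6/13.
Since Firm 1 is indifferent in equilibrium, Firm 1's expected payoff equals the payoff from either row against (6/13, 7/13). Using a1: 4(6/13) + 14(7/13) = 122/13.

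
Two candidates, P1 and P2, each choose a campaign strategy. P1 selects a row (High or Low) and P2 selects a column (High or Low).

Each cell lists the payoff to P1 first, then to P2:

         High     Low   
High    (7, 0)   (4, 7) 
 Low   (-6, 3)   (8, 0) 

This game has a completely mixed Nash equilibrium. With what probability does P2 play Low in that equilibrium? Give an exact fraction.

13/17

Let y be the probability that P2 plays High. In a completely mixed equilibrium, P1 must be indifferent between High and Low.
P1's expected payoff from High is 7y + 4(1−y); from Low it is −6y + 8(1−y).
Setting these equal: 3y + 4 = −14y + 8, so y = 4/17.
Therefore P2 plays Low with probability 1 − 4/17 = 13/17.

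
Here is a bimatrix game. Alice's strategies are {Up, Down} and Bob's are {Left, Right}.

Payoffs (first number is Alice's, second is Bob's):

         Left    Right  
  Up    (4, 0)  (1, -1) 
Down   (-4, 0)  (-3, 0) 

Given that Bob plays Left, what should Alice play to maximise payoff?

Up

Against Left, Alice earns 4 from Up and -4 from Down.
So Up is the best response.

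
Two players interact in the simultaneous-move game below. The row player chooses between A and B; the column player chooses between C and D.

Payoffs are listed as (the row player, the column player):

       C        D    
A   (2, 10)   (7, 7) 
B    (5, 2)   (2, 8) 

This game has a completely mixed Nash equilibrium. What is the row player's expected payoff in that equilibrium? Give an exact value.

First find q, the probability the column player plays C, from the row player's indifference between A and B: 2q + 7(1−q) = 5q + 2(1−q), giving q = 5/8.
Since the row player is indifferent in equilibrium, the row player's expected payoff equals the payoff from either row against (5/8, 3/8). Using A: 2(5/8) + 7(3/8) = 31/8.

31/8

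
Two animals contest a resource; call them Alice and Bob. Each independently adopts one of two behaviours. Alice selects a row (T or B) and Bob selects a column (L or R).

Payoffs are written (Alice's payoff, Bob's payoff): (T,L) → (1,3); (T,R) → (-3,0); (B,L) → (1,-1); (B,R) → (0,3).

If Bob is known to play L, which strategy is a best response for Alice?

Against L, Alice earns 1 from T and 1 from B.
So either strategy is a best response.

either — both T and B are best responses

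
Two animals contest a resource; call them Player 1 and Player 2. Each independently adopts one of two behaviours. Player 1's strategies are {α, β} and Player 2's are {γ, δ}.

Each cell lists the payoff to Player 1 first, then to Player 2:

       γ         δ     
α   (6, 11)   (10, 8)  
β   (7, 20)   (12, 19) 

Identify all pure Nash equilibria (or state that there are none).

(α, γ): Player 1 prefers β (7 > 6) — not an equilibrium.
(α, δ): Player 1 prefers β (12 > 10); Player 2 prefers γ (11 > 8) — not an equilibrium.
(β, γ): Player 1 gets 7 ≥ 6 from α, and Player 2 gets 20 ≥ 19 from δ — Nash equilibrium.
(β, δ): Player 2 prefers γ (20 > 19) — not an equilibrium.

(β, γ)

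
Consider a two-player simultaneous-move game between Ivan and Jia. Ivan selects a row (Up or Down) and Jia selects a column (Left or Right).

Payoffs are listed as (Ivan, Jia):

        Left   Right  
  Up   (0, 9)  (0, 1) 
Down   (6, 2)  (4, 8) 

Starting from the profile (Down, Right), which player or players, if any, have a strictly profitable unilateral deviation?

Neither

Ivan at (Down, Right) earns 4; deviating to Up yields 0 — not better.
Jia earns 8; deviating to Left yields 2 — not better.
Neither player can strictly improve; the profile is a Nash equilibrium.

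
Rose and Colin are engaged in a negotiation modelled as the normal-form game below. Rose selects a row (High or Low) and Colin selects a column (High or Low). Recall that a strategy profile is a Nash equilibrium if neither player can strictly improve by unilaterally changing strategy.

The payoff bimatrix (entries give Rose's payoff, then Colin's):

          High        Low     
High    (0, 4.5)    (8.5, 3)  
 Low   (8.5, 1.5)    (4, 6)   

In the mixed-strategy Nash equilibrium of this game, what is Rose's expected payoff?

289/52

First find y, the probability Colin plays High, from Rose's indifference between High and Low: 8.5(1−y) = 8.5y + 4(1−y), giving y = 9/26.
Since Rose is indifferent in equilibrium, Rose's expected payoff equals the payoff from either row against (9/26, 17/26). Using High: 8.5(17/26) = 289/52.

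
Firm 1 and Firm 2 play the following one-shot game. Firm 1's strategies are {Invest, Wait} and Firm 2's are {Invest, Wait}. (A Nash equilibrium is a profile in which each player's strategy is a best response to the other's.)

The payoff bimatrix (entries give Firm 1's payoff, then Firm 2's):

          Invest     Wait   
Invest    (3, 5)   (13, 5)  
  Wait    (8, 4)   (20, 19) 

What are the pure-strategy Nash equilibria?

(Invest, Invest): Firm 1 prefers Wait (8 > 3) — not an equilibrium.
(Invest, Wait): Firm 1 prefers Wait (20 > 13) — not an equilibrium.
(Wait, Invest): Firm 2 prefers Wait (19 > 4) — not an equilibrium.
(Wait, Wait): Firm 1 gets 20 ≥ 13 from Invest, and Firm 2 gets 19 ≥ 4 from Invest — Nash equilibrium.

(Wait, Wait)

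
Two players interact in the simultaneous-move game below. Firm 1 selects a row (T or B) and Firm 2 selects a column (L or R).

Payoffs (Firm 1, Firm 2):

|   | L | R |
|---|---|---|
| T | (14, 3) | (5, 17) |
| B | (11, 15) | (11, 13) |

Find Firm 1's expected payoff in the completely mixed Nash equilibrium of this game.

First find q, the probability Firm 2 plays L, from Firm 1's indifference between T and B: 14q + 5(1−q) = 11q + 11(1−q), giving q = 2/3.
Since Firm 1 is indifferent in equilibrium, Firm 1's expected payoff equals the payoff from either row against (2/3, 1/3). Using T: 14(2/3) + 5(1/3) = 11.

11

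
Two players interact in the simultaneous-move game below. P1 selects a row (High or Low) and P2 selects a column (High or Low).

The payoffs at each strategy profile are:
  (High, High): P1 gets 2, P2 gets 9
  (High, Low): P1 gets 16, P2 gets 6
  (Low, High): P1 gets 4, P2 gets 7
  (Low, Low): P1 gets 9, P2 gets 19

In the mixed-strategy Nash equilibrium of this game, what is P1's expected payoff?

First find y, the probability P2 plays High, from P1's indifference between High and Low: 2y + 16(1−y) = 4y + 9(1−y), giving y = 7/9.
Since P1 is indifferent in equilibrium, P1's expected payoff equals the payoff from either row against (7/9, 2/9). Using High: 2(7/9) + 16(2/9) = 46/9.

46/9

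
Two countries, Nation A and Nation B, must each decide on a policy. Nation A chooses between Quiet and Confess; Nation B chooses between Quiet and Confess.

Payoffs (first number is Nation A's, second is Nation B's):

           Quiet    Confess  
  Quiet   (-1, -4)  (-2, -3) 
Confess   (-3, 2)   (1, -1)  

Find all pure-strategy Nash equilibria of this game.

none

(Quiet, Quiet): Nation B prefers Confess (-3 > -4) — not an equilibrium.
(Quiet, Confess): Nation A prefers Confess (1 > -2) — not an equilibrium.
(Confess, Quiet): Nation A prefers Quiet (-1 > -3) — not an equilibrium.
(Confess, Confess): Nation B prefers Quiet (2 > -1) — not an equilibrium.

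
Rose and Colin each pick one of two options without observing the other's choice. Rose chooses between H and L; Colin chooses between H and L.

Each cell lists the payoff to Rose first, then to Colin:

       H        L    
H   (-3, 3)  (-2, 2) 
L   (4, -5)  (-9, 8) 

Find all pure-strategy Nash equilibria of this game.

none

(H, H): Rose prefers L (4 > -3) — not an equilibrium.
(H, L): Colin prefers H (3 > 2) — not an equilibrium.
(L, H): Colin prefers L (8 > -5) — not an equilibrium.
(L, L): Rose prefers H (-2 > -9) — not an equilibrium.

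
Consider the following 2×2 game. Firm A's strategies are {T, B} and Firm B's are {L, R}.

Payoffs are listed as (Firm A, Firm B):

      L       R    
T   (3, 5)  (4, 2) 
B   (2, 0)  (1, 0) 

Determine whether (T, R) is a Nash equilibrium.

At (T, R), Firm A earns 4; switching to B would give 1, so Firm A has no profitable deviation.
Firm B earns 2; switching to L would give 5, so Firm B would deviate.
Since at least one player can profitably deviate, this is not a Nash equilibrium.

No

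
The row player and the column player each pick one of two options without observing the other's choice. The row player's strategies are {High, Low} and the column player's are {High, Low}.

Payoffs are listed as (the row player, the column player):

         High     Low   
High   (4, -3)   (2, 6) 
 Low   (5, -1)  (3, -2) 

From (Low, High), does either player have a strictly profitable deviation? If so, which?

The row player at (Low, High) earns 5; deviating to High yields 4 — not better.
The column player earns -1; deviating to Low yields -2 — not better.
Neither player can strictly improve; the profile is a Nash equilibrium.

Neither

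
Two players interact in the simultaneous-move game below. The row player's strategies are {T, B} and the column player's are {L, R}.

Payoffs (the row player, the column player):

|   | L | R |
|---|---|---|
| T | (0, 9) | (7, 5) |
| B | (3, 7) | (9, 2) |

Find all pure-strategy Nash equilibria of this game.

(B, L)

(T, L): the row player prefers B (3 > 0) — not an equilibrium.
(T, R): the row player prefers B (9 > 7); the column player prefers L (9 > 5) — not an equilibrium.
(B, L): the row player gets 3 ≥ 0 from T, and the column player gets 7 ≥ 2 from R — Nash equilibrium.
(B, R): the column player prefers L (7 > 2) — not an equilibrium.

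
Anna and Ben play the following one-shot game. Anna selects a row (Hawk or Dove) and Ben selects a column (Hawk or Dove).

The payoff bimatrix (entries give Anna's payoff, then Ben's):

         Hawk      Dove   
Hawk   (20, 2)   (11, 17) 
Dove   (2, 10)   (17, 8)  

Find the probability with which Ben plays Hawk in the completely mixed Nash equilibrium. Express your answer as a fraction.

Let c be the probability that Ben plays Hawk. In a completely mixed equilibrium, Anna must be indifferent between Hawk and Dove.
Anna's expected payoff from Hawk is 20c + 11(1−c); from Dove it is 2c + 17(1−c).
Setting these equal: 9c + 11 = −15c + 17, so c = 1/4.

1/4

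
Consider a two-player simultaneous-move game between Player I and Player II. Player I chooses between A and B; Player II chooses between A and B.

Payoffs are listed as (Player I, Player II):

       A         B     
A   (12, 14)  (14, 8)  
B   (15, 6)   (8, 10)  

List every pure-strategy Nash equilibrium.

(A, A): Player I prefers B (15 > 12) — not an equilibrium.
(A, B): Player II prefers A (14 > 8) — not an equilibrium.
(B, A): Player II prefers B (10 > 6) — not an equilibrium.
(B, B): Player I prefers A (14 > 8) — not an equilibrium.

none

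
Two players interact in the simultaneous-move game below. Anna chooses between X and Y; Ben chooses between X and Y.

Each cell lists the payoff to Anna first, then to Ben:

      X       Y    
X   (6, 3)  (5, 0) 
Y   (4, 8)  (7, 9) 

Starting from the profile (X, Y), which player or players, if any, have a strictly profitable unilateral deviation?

Both

Anna at (X, Y) earns 5; deviating to Y yields 7 — a strict improvement.
Ben earns 0; deviating to X yields 3 — a strict improvement.
Both Anna and Ben have strictly profitable deviations.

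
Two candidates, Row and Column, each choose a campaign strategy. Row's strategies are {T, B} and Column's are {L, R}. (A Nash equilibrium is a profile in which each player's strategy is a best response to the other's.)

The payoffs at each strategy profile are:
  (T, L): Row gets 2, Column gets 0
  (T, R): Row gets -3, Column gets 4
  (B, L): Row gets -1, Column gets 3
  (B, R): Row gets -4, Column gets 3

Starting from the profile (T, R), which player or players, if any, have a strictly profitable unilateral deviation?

Neither

Row at (T, R) earns -3; deviating to B yields -4 — not better.
Column earns 4; deviating to L yields 0 — not better.
Neither player can strictly improve; the profile is a Nash equilibrium.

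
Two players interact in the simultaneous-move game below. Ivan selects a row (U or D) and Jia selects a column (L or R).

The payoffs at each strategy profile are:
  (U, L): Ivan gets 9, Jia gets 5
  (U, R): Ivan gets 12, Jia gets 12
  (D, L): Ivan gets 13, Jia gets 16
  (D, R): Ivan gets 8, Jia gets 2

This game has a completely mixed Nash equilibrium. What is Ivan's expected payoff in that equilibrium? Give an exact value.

First find y, the probability Jia plays L, from Ivan's indifference between U and D: 9y + 12(1−y) = 13y + 8(1−y), giving y = 1/2.
Since Ivan is indifferent in equilibrium, Ivan's expected payoff equals the payoff from either row against (1/2, 1/2). Using U: 9(1/2) + 12(1/2) = 21/2.

21/2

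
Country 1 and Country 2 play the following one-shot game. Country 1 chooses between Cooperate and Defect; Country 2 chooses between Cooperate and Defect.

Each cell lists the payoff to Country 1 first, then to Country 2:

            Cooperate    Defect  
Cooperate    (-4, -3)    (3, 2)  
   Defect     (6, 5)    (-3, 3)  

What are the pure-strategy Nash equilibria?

(Cooperate, Cooperate): Country 1 prefers Defect (6 > -4); Country 2 prefers Defect (2 > -3) — not an equilibrium.
(Cooperate, Defect): Country 1 gets 3 ≥ -3 from Defect, and Country 2 gets 2 ≥ -3 from Cooperate — Nash equilibrium.
(Defect, Cooperate): Country 1 gets 6 ≥ -4 from Cooperate, and Country 2 gets 5 ≥ 3 from Defect — Nash equilibrium.
(Defect, Defect): Country 1 prefers Cooperate (3 > -3); Country 2 prefers Cooperate (5 > 3) — not an equilibrium.

(Cooperate, Defect) and (Defect, Cooperate)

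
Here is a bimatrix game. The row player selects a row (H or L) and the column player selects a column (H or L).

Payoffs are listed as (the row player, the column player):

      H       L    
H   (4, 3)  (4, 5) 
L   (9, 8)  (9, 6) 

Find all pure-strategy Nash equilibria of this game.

(H, H): the row player prefers L (9 > 4); the column player prefers L (5 > 3) — not an equilibrium.
(H, L): the row player prefers L (9 > 4) — not an equilibrium.
(L, H): the row player gets 9 ≥ 4 from H, and the column player gets 8 ≥ 6 from L — Nash equilibrium.
(L, L): the column player prefers H (8 > 6) — not an equilibrium.

(L, H)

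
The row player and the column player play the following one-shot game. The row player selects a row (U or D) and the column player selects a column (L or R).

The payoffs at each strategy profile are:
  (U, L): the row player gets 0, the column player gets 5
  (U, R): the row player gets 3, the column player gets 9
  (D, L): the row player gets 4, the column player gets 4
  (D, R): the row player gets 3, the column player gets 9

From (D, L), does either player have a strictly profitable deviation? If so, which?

The row player at (D, L) earns 4; deviating to U yields 0 — not better.
The column player earns 4; deviating to R yields 9 — a strict improvement.
Only the column player has a strictly profitable deviation.

The column player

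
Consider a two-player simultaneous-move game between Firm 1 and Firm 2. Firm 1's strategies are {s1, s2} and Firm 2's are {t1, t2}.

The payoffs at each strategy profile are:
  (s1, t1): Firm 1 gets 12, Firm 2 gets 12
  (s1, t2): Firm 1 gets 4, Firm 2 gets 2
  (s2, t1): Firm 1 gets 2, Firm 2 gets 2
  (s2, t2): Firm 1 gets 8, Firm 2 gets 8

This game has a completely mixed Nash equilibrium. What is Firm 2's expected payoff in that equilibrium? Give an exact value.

23/4

First find p, the probability Firm 1 plays s1, from Firm 2's indifference between t1 and t2: 12p + 2(1−p) = 2p + 8(1−p), giving p = 3/8.
Since Firm 2 is indifferent in equilibrium, Firm 2's expected payoff equals the payoff from either column against (3/8, 5/8). Using t1: 12(3/8) + 2(5/8) = 23/4.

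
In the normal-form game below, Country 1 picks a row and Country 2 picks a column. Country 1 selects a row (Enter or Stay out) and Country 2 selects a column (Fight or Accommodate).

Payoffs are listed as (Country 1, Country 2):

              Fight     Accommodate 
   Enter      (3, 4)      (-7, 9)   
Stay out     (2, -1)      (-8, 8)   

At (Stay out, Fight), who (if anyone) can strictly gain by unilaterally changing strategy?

Both

Country 1 at (Stay out, Fight) earns 2; deviating to Enter yields 3 — a strict improvement.
Country 2 earns -1; deviating to Accommodate yields 8 — a strict improvement.
Both Country 1 and Country 2 have strictly profitable deviations.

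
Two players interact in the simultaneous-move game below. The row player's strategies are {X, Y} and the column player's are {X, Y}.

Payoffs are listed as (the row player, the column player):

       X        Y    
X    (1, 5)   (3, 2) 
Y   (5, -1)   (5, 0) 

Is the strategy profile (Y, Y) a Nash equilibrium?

Yes

At (Y, Y), the row player earns 5; switching to X would give 3, so the row player has no profitable deviation.
The column player earns 0; switching to X would give -1, so the column player has no profitable deviation.
Neither player can gain by a unilateral deviation, so this profile is a Nash equilibrium.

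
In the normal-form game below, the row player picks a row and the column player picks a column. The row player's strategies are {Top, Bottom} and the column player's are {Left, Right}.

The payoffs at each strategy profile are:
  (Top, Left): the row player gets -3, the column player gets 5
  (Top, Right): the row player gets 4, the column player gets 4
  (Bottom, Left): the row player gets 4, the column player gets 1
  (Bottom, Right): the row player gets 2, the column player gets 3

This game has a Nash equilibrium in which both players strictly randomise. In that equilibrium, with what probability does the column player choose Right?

7/9

Let q be the probability that the column player plays Left. In a completely mixed equilibrium, the row player must be indifferent between Top and Bottom.
The row player's expected payoff from Top is −3q + 4(1−q); from Bottom it is 4q + 2(1−q).
Setting these equal: −7q + 4 = 2q + 2, so q = 2/9.
Therefore the column player plays Right with probability 1 − 2/9 = 7/9.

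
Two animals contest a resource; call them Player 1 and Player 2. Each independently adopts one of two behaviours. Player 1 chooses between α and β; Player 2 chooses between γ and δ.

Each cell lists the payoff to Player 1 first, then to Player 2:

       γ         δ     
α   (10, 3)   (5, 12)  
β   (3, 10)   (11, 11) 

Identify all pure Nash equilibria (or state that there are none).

(α, γ): Player 2 prefers δ (12 > 3) — not an equilibrium.
(α, δ): Player 1 prefers β (11 > 5) — not an equilibrium.
(β, γ): Player 1 prefers α (10 > 3); Player 2 prefers δ (11 > 10) — not an equilibrium.
(β, δ): Player 1 gets 11 ≥ 5 from α, and Player 2 gets 11 ≥ 10 from γ — Nash equilibrium.

(β, δ)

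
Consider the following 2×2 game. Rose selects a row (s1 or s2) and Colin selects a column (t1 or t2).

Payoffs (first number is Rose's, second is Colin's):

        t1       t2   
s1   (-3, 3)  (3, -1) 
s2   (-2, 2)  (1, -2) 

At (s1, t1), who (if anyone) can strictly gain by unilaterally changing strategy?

Rose

Rose at (s1, t1) earns -3; deviating to s2 yields -2 — a strict improvement.
Colin earns 3; deviating to t2 yields -1 — not better.
Only Rose has a strictly profitable deviation.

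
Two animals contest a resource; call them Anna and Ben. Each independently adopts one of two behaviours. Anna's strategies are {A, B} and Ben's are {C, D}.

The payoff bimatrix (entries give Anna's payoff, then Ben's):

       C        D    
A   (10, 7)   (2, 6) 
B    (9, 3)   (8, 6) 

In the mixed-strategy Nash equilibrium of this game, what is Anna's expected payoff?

First find y, the probability Ben plays C, from Anna's indifference between A and B: 10y + 2(1−y) = 9y + 8(1−y), giving y = 6/7.
Since Anna is indifferent in equilibrium, Anna's expected payoff equals the payoff from either row against (6/7, 1/7). Using A: 10(6/7) + 2(1/7) = 62/7.

62/7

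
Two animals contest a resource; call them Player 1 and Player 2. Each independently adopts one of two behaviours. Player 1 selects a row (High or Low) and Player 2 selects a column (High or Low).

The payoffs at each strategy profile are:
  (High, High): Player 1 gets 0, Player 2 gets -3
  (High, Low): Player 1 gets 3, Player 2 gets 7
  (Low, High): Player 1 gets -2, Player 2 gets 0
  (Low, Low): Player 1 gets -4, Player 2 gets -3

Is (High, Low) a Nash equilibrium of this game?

At (High, Low), Player 1 earns 3; switching to Low would give -4, so Player 1 has no profitable deviation.
Player 2 earns 7; switching to High would give -3, so Player 2 has no profitable deviation.
Neither player can gain by a unilateral deviation, so this profile is a Nash equilibrium.

Yes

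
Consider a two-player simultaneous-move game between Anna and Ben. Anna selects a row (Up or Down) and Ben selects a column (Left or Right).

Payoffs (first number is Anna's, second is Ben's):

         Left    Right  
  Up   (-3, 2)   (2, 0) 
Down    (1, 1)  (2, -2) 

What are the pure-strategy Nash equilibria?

(Down, Left)

(Up, Left): Anna prefers Down (1 > -3) — not an equilibrium.
(Up, Right): Ben prefers Left (2 > 0) — not an equilibrium.
(Down, Left): Anna gets 1 ≥ -3 from Up, and Ben gets 1 ≥ -2 from Right — Nash equilibrium.
(Down, Right): Ben prefers Left (1 > -2) — not an equilibrium.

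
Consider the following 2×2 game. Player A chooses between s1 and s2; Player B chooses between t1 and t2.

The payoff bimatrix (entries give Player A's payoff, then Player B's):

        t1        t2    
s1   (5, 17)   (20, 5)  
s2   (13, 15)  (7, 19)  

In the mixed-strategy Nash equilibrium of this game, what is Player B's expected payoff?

First find p, the probability Player A plays s1, from Player B's indifference between t1 and t2: 17p + 15(1−p) = 5p + 19(1−p), giving p = 1/4.
Since Player B is indifferent in equilibrium, Player B's expected payoff equals the payoff from either column against (1/4, 3/4). Using t1: 17(1/4) + 15(3/4) = 31/2.

31/2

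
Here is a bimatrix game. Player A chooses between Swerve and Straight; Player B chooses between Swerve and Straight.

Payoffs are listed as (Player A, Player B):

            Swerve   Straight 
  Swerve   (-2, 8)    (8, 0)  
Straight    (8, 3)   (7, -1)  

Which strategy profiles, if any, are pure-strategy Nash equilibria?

(Straight, Swerve)

(Swerve, Swerve): Player A prefers Straight (8 > -2) — not an equilibrium.
(Swerve, Straight): Player B prefers Swerve (8 > 0) — not an equilibrium.
(Straight, Swerve): Player A gets 8 ≥ -2 from Swerve, and Player B gets 3 ≥ -1 from Straight — Nash equilibrium.
(Straight, Straight): Player A prefers Swerve (8 > 7); Player B prefers Swerve (3 > -1) — not an equilibrium.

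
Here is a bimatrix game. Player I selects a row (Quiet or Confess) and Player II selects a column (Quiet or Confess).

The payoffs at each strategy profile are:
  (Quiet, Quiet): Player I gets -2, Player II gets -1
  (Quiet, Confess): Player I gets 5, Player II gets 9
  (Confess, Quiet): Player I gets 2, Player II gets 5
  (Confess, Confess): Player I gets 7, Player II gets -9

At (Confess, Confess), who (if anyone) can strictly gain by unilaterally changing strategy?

Player I at (Confess, Confess) earns 7; deviating to Quiet yields 5 — not better.
Player II earns -9; deviating to Quiet yields 5 — a strict improvement.
Only Player II has a strictly profitable deviation.

Player II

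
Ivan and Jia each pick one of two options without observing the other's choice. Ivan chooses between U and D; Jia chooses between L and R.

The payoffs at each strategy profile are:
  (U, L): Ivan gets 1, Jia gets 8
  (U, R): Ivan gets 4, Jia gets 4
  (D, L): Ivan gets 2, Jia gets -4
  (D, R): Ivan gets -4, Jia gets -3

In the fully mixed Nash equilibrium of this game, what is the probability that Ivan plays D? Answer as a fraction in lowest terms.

Let r be the probability that Ivan plays U. In a completely mixed equilibrium, Jia must be indifferent between L and R.
Jia's expected payoff from L is 8r − 4(1−r); from R it is 4r − 3(1−r).
Setting these equal: 12r − 4 = 7r − 3, so r = 1/5.
Therefore Ivan plays D with probability 1 − 1/5 = 4/5.

4/5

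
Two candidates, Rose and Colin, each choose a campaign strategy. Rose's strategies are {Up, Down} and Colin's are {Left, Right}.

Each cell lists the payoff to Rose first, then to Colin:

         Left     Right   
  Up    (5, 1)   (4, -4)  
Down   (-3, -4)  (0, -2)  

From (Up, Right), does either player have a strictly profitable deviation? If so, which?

Colin

Rose at (Up, Right) earns 4; deviating to Down yields 0 — not better.
Colin earns -4; deviating to Left yields 1 — a strict improvement.
Only Colin has a strictly profitable deviation.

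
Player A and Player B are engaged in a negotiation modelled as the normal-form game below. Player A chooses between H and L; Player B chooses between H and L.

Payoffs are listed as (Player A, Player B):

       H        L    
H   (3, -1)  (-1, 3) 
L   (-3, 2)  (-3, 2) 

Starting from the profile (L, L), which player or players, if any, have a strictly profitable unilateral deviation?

Player A at (L, L) earns -3; deviating to H yields -1 — a strict improvement.
Player B earns 2; deviating to H yields 2 — not better.
Only Player A has a strictly profitable deviation.

Player A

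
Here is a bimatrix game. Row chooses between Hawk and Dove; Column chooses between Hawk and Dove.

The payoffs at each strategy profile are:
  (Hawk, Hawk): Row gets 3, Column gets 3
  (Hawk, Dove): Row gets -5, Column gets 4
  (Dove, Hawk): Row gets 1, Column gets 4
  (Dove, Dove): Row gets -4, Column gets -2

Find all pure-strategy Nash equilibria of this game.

(Hawk, Hawk): Column prefers Dove (4 > 3) — not an equilibrium.
(Hawk, Dove): Row prefers Dove (-4 > -5) — not an equilibrium.
(Dove, Hawk): Row prefers Hawk (3 > 1) — not an equilibrium.
(Dove, Dove): Column prefers Hawk (4 > -2) — not an equilibrium.

none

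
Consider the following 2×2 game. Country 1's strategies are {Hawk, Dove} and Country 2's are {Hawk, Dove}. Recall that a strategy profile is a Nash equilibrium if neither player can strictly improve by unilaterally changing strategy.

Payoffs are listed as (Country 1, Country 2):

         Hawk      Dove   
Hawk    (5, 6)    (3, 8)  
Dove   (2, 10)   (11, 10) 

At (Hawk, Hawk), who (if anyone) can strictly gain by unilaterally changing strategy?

Country 2

Country 1 at (Hawk, Hawk) earns 5; deviating to Dove yields 2 — not better.
Country 2 earns 6; deviating to Dove yields 8 — a strict improvement.
Only Country 2 has a strictly profitable deviation.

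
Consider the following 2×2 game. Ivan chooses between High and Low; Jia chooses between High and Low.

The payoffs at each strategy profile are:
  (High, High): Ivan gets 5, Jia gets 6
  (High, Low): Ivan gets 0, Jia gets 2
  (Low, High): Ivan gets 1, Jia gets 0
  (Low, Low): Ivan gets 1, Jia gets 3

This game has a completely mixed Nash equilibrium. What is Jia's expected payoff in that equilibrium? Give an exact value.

18/7

First find p, the probability Ivan plays High, from Jia's indifference between High and Low: 6p = 2p + 3(1−p), giving p = 3/7.
Since Jia is indifferent in equilibrium, Jia's expected payoff equals the payoff from either column against (3/7, 4/7). Using High: 6(3/7) = 18/7.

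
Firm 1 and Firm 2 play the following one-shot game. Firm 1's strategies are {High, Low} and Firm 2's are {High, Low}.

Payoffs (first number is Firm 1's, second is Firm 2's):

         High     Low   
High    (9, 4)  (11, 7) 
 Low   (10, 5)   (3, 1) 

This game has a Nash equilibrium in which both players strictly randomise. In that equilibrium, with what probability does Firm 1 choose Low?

3/7

Let p be the probability that Firm 1 plays High. In a completely mixed equilibrium, Firm 2 must be indifferent between High and Low.
Firm 2's expected payoff from High is 4p + 5(1−p); from Low it is 7p + (1−p).
Setting these equal: −p + 5 = 6p + 1, so p = 4/7.
Therefore Firm 1 plays Low with probability 1 − 4/7 = 3/7.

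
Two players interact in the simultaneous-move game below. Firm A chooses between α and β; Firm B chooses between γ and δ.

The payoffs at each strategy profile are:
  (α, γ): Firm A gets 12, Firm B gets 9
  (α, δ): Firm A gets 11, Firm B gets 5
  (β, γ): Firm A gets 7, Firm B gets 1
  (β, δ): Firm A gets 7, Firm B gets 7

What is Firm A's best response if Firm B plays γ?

Against γ, Firm A earns 12 from α and 7 from β.
So α is the best response.

α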